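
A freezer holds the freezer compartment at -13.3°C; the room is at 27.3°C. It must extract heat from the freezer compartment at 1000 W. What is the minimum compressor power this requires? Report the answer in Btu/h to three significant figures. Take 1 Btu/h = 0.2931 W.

In absolute terms T_C = 259.85 K and T_H = 300.45 K, so ΔT = 40.60 K.
COP_Carnot = T_C/ΔT = 259.85/40.60 = 6.400.
Ẇ_min = Q̇/COP_Carnot = 1000/6.400 = 156.2 W = 533.1 Btu/h.

533 Btu/h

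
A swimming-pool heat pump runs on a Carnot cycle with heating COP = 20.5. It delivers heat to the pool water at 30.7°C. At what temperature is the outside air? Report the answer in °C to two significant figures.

COP_HP = T_H/(T_H − T_C) gives T_H − T_C = T_H/COP.
With T_H = 303.85 K, T_C = 303.85 × (1 − 1/20.5) = 289.03 K.
Converting, 289.03 K = 15.88°C.

16 °C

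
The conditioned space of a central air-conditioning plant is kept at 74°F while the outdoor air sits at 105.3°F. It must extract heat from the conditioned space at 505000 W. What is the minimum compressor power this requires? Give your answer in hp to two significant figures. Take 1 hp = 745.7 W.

In absolute terms T_C = 296.48 K and T_H = 313.87 K, so ΔT = 17.39 K.
COP_Carnot = T_C/ΔT = 296.48/17.39 = 17.05.
Ẇ_min = Q̇/COP_Carnot = 505000/17.05 = 29620 W = 39.72 hp.

40 hp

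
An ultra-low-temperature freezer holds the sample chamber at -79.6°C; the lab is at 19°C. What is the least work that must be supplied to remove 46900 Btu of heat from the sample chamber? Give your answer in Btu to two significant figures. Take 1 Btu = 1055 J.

In absolute terms T_C = 193.55 K and T_H = 292.15 K, so ΔT = 98.60 K.
The reversible limit is COP_R = T_C/ΔT = 1.963, so W_min = Q_C/COP = Q_C·ΔT/T_C.
W_min = 46900 × 98.60/193.55 = 23890 Btu.

24000 Btu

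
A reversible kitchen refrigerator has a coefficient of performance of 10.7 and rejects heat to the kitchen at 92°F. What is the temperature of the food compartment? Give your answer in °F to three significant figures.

For a Carnot refrigerator COP_R = T_C/(T_H − T_C), so T_C = COP·T_H/(1 + COP).
With T_H = 306.48 K, T_C = 10.7 × 306.48/11.70 = 280.29 K.
Converting, 280.29 K = 44.85°F.

44.8 °F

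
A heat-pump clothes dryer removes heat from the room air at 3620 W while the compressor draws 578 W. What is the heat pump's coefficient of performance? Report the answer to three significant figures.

The first law gives Q̇_H = Q̇_C + Ẇ, so the three rates are Q̇_C = 3620, Q̇_H = 4198, Ẇ = 578.0 W.
COP_HP = Q̇_H/Ẇ = 4198/578.0 = 7.263.

7.26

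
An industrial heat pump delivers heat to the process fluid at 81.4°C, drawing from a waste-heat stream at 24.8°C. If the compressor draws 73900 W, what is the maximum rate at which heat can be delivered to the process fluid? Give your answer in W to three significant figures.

463000 W

In absolute terms T_C = 297.95 K and T_H = 354.55 K, so ΔT = 56.60 K.
COP_Carnot = T_H/ΔT = 354.55/56.60 = 6.264.
Q̇_max = COP_Carnot × Ẇ = 6.264 × 73900 W = 462900 W.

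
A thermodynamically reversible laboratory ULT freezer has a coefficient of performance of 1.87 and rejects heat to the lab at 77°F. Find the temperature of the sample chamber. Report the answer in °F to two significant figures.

-110 °F

For a Carnot refrigerator COP_R = T_C/(T_H − T_C), so T_C = COP·T_H/(1 + COP).
With T_H = 298.15 K, T_C = 1.87 × 298.15/2.870 = 194.26 K.
Converting, 194.26 K = -109.99°F.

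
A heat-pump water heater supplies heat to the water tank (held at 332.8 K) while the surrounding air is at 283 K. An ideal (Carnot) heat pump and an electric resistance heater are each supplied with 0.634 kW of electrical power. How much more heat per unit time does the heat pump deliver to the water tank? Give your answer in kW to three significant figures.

The reservoir spacing is ΔT = 332.8 − 283 = 49.80 K.
COP_Carnot = T_H/ΔT = 332.80/49.80 = 6.683.
The heat pump delivers Q̇_H = COP × Ẇ = 4.237 kW; the resistance heater delivers Ẇ = 0.6340 kW.
Extra = (COP − 1)·Ẇ = 3.603 kW.

3.60 kW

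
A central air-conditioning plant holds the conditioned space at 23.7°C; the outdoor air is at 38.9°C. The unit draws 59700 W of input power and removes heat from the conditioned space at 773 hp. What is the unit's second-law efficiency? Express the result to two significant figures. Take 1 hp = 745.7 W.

Converting, Q̇_C = 773.0 hp = 576400 W, so COP_actual = Q̇_C/Ẇ = 576400/59700 = 9.655.
In absolute terms T_C = 296.85 K and T_H = 312.05 K, so ΔT = 15.20 K.
COP_Carnot = T_C/ΔT = 296.85/15.20 = 19.53.
η_II = COP_actual/COP_Carnot = 9.655/19.53 = 0.4944.

0.49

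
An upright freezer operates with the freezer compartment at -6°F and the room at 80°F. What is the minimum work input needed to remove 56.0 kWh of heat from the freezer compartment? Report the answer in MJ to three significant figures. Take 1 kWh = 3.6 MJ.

38.2 MJ

In absolute terms T_C = 252.04 K and T_H = 299.82 K, so ΔT = 47.78 K.
The reversible limit is COP_R = T_C/ΔT = 5.275, so W_min = Q_C/COP = Q_C·ΔT/T_C.
W_min = 56.00 × 47.78/252.04 = 10.62 kWh = 38.22 MJ.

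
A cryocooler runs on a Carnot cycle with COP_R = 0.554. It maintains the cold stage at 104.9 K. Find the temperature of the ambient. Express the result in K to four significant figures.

COP_R = T_C/(T_H − T_C) gives T_H − T_C = T_C/COP.
With T_C = 104.90 K, T_H = 104.90 × (1 + 1/0.554) = 294.25 K.

294.3 K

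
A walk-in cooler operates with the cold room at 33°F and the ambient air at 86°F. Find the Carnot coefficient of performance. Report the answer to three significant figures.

9.30

In absolute terms T_C = 273.71 K and T_H = 303.15 K, so ΔT = 29.44 K.
For a reversible cycle, COP_Carnot = T_C/ΔT = 273.71/29.44 = 9.296.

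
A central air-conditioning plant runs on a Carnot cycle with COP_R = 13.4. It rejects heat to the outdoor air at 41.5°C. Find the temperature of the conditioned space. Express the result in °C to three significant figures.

19.6 °C

For a Carnot refrigerator COP_R = T_C/(T_H − T_C), so T_C = COP·T_H/(1 + COP).
With T_H = 314.65 K, T_C = 13.4 × 314.65/14.40 = 292.80 K.
Converting, 292.80 K = 19.65°C.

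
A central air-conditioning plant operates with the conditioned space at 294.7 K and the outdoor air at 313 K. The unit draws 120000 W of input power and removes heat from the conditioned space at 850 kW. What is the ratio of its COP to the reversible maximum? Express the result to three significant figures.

0.440

Converting, Q̇_C = 850.0 kW = 850000 W, so COP_actual = Q̇_C/Ẇ = 850000/120000 = 7.083.
The reservoir spacing is ΔT = 313 − 294.7 = 18.30 K.
COP_Carnot = T_C/ΔT = 294.70/18.30 = 16.10.
η_II = COP_actual/COP_Carnot = 7.083/16.10 = 0.4399.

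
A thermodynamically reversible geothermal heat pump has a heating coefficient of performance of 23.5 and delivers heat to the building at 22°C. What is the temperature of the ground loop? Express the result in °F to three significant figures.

COP_HP = T_H/(T_H − T_C) gives T_H − T_C = T_H/COP.
With T_H = 295.15 K, T_C = 295.15 × (1 − 1/23.5) = 282.59 K.
Converting, 282.59 K = 48.99°F.

49.0 °F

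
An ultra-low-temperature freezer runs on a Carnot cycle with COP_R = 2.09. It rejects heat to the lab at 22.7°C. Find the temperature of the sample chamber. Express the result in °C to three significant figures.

-73.0 °C

For a Carnot refrigerator COP_R = T_C/(T_H − T_C), so T_C = COP·T_H/(1 + COP).
With T_H = 295.85 K, T_C = 2.09 × 295.85/3.090 = 200.11 K.
Converting, 200.11 K = -73.04°C.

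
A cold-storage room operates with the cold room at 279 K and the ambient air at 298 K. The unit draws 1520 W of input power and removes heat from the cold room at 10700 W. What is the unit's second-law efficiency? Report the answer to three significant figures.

COP_actual = Q̇_C/Ẇ = 10700/1520 = 7.039.
The reservoir spacing is ΔT = 298 − 279 = 19.00 K.
COP_Carnot = T_C/ΔT = 279.00/19.00 = 14.68.
η_II = COP_actual/COP_Carnot = 7.039/14.68 = 0.4794.

0.479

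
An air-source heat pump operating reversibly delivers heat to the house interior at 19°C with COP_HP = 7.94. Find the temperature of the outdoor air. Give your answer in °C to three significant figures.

-17.8 °C

COP_HP = T_H/(T_H − T_C) gives T_H − T_C = T_H/COP.
With T_H = 292.15 K, T_C = 292.15 × (1 − 1/7.94) = 255.36 K.
Converting, 255.36 K = -17.79°C.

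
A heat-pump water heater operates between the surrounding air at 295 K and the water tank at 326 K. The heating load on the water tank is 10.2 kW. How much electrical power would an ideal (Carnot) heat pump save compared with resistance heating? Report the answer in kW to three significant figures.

9.23 kW

The reservoir spacing is ΔT = 326 − 295 = 31.00 K.
COP_Carnot = T_H/ΔT = 326.00/31.00 = 10.52.
Resistance heating needs Ẇ_res = Q̇_H = 10.20 kW; the reversible heat pump needs only Ẇ_hp = Q̇_H/COP = 0.9699 kW.
Saving = 10.20 − 0.9699 = 9.230 kW.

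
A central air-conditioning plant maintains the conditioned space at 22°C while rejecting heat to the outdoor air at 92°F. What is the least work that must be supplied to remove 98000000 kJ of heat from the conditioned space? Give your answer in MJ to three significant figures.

In absolute terms T_C = 295.15 K and T_H = 306.48 K, so ΔT = 11.33 K.
The reversible limit is COP_R = T_C/ΔT = 26.04, so W_min = Q_C/COP = Q_C·ΔT/T_C.
W_min = 98000000 × 11.33/295.15 = 3763000 kJ = 3763 MJ.

3760 MJ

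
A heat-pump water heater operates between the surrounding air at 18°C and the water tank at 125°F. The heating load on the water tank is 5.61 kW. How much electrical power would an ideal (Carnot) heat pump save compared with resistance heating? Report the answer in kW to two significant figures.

In absolute terms T_C = 291.15 K and T_H = 324.82 K, so ΔT = 33.67 K.
COP_Carnot = T_H/ΔT = 324.82/33.67 = 9.648.
Resistance heating needs Ẇ_res = Q̇_H = 5.610 kW; the reversible heat pump needs only Ẇ_hp = Q̇_H/COP = 0.5815 kW.
Saving = 5.610 − 0.5815 = 5.029 kW.

5.0 kW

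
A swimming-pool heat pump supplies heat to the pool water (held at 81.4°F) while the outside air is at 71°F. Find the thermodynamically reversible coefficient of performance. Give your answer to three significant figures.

52.0

In absolute terms T_C = 294.82 K and T_H = 300.59 K, so ΔT = 5.778 K.
For a reversible cycle, COP_Carnot = T_H/ΔT = 300.59/5.778 = 52.03.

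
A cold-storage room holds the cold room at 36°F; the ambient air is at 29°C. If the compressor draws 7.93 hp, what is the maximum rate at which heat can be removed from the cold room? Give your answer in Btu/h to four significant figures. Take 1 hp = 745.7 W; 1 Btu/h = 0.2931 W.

207500 Btu/h

In absolute terms T_C = 275.37 K and T_H = 302.15 K, so ΔT = 26.78 K.
COP_Carnot = T_C/ΔT = 275.37/26.78 = 10.28.
Q̇_max = COP_Carnot × Ẇ = 10.28 × 7.930 hp = 81.55 hp = 207500 Btu/h.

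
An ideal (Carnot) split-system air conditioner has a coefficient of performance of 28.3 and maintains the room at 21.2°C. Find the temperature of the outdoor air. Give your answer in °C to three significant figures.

COP_R = T_C/(T_H − T_C) gives T_H − T_C = T_C/COP.
With T_C = 294.35 K, T_H = 294.35 × (1 + 1/28.3) = 304.75 K.
Converting, 304.75 K = 31.60°C.

31.6 °C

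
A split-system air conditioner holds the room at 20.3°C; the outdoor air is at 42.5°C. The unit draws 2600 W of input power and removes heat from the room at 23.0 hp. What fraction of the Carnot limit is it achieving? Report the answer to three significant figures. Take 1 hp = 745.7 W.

Converting, Q̇_C = 23.00 hp = 17150 W, so COP_actual = Q̇_C/Ẇ = 17150/2600 = 6.597.
In absolute terms T_C = 293.45 K and T_H = 315.65 K, so ΔT = 22.20 K.
COP_Carnot = T_C/ΔT = 293.45/22.20 = 13.22.
η_II = COP_actual/COP_Carnot = 6.597/13.22 = 0.4990.

0.499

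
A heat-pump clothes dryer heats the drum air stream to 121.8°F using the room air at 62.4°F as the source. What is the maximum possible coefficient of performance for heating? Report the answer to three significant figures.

9.79

In absolute terms T_C = 290.04 K and T_H = 323.04 K, so ΔT = 33.00 K.
For a reversible cycle, COP_Carnot = T_H/ΔT = 323.04/33.00 = 9.789.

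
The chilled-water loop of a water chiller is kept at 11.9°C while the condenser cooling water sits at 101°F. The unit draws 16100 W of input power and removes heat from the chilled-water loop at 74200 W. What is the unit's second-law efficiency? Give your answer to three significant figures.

0.427

COP_actual = Q̇_C/Ẇ = 74200/16100 = 4.609.
In absolute terms T_C = 285.05 K and T_H = 311.48 K, so ΔT = 26.43 K.
COP_Carnot = T_C/ΔT = 285.05/26.43 = 10.78.
η_II = COP_actual/COP_Carnot = 4.609/10.78 = 0.4274.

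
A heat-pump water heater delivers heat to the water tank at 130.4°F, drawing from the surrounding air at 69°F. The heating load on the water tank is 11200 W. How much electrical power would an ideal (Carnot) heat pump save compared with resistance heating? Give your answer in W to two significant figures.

In absolute terms T_C = 293.71 K and T_H = 327.82 K, so ΔT = 34.11 K.
COP_Carnot = T_H/ΔT = 327.82/34.11 = 9.610.
Resistance heating needs Ẇ_res = Q̇_H = 11200 W; the reversible heat pump needs only Ẇ_hp = Q̇_H/COP = 1165 W.
Saving = 11200 − 1165 = 10030 W.

10000 W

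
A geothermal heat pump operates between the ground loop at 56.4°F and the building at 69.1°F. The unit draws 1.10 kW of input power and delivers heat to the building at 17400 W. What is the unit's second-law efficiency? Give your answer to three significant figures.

Converting, Q̇_H = 17400 W = 17.40 kW, so COP_actual = Q̇_H/Ẇ = 17.40/1.100 = 15.82.
In absolute terms T_C = 286.71 K and T_H = 293.76 K, so ΔT = 7.056 K.
COP_Carnot = T_H/ΔT = 293.76/7.056 = 41.64.
η_II = COP_actual/COP_Carnot = 15.82/41.64 = 0.3799.

0.380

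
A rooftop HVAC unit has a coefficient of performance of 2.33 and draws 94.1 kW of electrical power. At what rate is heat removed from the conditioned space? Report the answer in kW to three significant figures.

219 kW

Q̇_C = COP × Ẇ = 2.33 × 94.10 = 219.3 kW.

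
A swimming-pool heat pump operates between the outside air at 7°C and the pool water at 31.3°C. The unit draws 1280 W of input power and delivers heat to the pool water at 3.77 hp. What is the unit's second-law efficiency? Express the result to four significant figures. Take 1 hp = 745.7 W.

0.1753

Converting, Q̇_H = 3.770 hp = 2811 W, so COP_actual = Q̇_H/Ẇ = 2811/1280 = 2.196.
In absolute terms T_C = 280.15 K and T_H = 304.45 K, so ΔT = 24.30 K.
COP_Carnot = T_H/ΔT = 304.45/24.30 = 12.53.
η_II = COP_actual/COP_Carnot = 2.196/12.53 = 0.1753.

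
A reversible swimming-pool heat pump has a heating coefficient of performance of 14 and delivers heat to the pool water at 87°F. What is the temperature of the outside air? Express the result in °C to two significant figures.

8.9 °C

COP_HP = T_H/(T_H − T_C) gives T_H − T_C = T_H/COP.
With T_H = 303.71 K, T_C = 303.71 × (1 − 1/14) = 282.01 K.
Converting, 282.01 K = 8.86°C.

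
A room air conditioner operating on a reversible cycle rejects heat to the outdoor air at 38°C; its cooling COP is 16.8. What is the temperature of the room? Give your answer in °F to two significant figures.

For a Carnot refrigerator COP_R = T_C/(T_H − T_C), so T_C = COP·T_H/(1 + COP).
With T_H = 311.15 K, T_C = 16.8 × 311.15/17.80 = 293.67 K.
Converting, 293.67 K = 68.94°F.

69 °F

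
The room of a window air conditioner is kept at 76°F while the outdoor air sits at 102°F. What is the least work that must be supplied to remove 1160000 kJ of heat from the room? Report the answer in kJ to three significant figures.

In absolute terms T_C = 297.59 K and T_H = 312.04 K, so ΔT = 14.44 K.
The reversible limit is COP_R = T_C/ΔT = 20.60, so W_min = Q_C/COP = Q_C·ΔT/T_C.
W_min = 1160000 × 14.44/297.59 = 56300 kJ.

56300 kJ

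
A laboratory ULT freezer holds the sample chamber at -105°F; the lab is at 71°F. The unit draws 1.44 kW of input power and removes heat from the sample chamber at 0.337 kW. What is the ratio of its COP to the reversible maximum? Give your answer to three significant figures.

0.116

COP_actual = Q̇_C/Ẇ = 0.3370/1.440 = 0.2340.
In absolute terms T_C = 197.04 K and T_H = 294.82 K, so ΔT = 97.78 K.
COP_Carnot = T_C/ΔT = 197.04/97.78 = 2.015.
η_II = COP_actual/COP_Carnot = 0.2340/2.015 = 0.1161.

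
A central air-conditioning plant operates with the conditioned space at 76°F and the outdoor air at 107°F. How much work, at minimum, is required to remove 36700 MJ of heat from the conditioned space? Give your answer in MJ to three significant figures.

In absolute terms T_C = 297.59 K and T_H = 314.82 K, so ΔT = 17.22 K.
The reversible limit is COP_R = T_C/ΔT = 17.28, so W_min = Q_C/COP = Q_C·ΔT/T_C.
W_min = 36700 × 17.22/297.59 = 2124 MJ.

2120 MJ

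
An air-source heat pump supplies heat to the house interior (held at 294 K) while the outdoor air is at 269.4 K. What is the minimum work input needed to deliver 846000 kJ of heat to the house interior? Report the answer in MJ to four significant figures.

70.79 MJ

The reservoir spacing is ΔT = 294 − 269.4 = 24.60 K.
The reversible limit is COP_HP = T_H/ΔT = 11.95, so W_min = Q_H/COP = Q_H·ΔT/T_H.
W_min = 846000 × 24.60/294.00 = 70790 kJ = 70.79 MJ.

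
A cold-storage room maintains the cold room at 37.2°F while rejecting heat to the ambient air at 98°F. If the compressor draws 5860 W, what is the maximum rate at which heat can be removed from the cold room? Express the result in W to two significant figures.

48000 W

In absolute terms T_C = 276.04 K and T_H = 309.82 K, so ΔT = 33.78 K.
COP_Carnot = T_C/ΔT = 276.04/33.78 = 8.172.
Q̇_max = COP_Carnot × Ẇ = 8.172 × 5860 W = 47890 W.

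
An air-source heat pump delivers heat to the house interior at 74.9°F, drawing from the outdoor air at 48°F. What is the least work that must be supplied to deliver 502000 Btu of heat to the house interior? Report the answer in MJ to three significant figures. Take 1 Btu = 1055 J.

26.7 MJ

In absolute terms T_C = 282.04 K and T_H = 296.98 K, so ΔT = 14.94 K.
The reversible limit is COP_HP = T_H/ΔT = 19.87, so W_min = Q_H/COP = Q_H·ΔT/T_H.
W_min = 502000 × 14.94/296.98 = 25260 Btu = 26.65 MJ.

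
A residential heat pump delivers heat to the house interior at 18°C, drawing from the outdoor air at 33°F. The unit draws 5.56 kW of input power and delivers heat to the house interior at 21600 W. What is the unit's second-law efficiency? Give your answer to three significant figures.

0.233

Converting, Q̇_H = 21600 W = 21.60 kW, so COP_actual = Q̇_H/Ẇ = 21.60/5.560 = 3.885.
In absolute terms T_C = 273.71 K and T_H = 291.15 K, so ΔT = 17.44 K.
COP_Carnot = T_H/ΔT = 291.15/17.44 = 16.69.
η_II = COP_actual/COP_Carnot = 3.885/16.69 = 0.2328.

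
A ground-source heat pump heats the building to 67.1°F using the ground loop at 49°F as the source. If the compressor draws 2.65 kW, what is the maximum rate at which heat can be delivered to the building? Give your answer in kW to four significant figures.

In absolute terms T_C = 282.59 K and T_H = 292.65 K, so ΔT = 10.06 K.
COP_Carnot = T_H/ΔT = 292.65/10.06 = 29.10.
Q̇_max = COP_Carnot × Ẇ = 29.10 × 2.650 kW = 77.12 kW.

77.12 kW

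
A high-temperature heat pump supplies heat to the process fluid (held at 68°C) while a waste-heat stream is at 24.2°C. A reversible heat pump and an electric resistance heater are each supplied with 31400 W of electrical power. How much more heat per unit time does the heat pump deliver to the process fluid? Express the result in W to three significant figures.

In absolute terms T_C = 297.35 K and T_H = 341.15 K, so ΔT = 43.80 K.
COP_Carnot = T_H/ΔT = 341.15/43.80 = 7.789.
The heat pump delivers Q̇_H = COP × Ẇ = 244600 W; the resistance heater delivers Ẇ = 31400 W.
Extra = (COP − 1)·Ẇ = 213200 W.

213000 W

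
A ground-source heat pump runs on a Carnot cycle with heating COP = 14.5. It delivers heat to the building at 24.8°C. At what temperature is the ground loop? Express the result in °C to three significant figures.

4.25 °C

COP_HP = T_H/(T_H − T_C) gives T_H − T_C = T_H/COP.
With T_H = 297.95 K, T_C = 297.95 × (1 − 1/14.5) = 277.40 K.
Converting, 277.40 K = 4.25°C.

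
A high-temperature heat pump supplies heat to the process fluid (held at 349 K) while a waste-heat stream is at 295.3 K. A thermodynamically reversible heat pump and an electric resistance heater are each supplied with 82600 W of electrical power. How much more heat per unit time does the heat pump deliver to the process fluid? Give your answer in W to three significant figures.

The reservoir spacing is ΔT = 349 − 295.3 = 53.70 K.
COP_Carnot = T_H/ΔT = 349.00/53.70 = 6.499.
The heat pump delivers Q̇_H = COP × Ẇ = 536800 W; the resistance heater delivers Ẇ = 82600 W.
Extra = (COP − 1)·Ẇ = 454200 W.

454000 W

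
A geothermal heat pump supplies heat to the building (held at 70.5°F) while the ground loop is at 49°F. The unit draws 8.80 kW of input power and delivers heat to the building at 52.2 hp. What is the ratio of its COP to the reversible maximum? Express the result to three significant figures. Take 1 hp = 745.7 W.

0.179

Converting, Q̇_H = 52.20 hp = 38.93 kW, so COP_actual = Q̇_H/Ẇ = 38.93/8.800 = 4.423.
In absolute terms T_C = 282.59 K and T_H = 294.54 K, so ΔT = 11.94 K.
COP_Carnot = T_H/ΔT = 294.54/11.94 = 24.66.
η_II = COP_actual/COP_Carnot = 4.423/24.66 = 0.1794.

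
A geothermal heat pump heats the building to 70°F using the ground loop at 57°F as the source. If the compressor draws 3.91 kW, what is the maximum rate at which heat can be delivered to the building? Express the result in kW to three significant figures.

159 kW

In absolute terms T_C = 287.04 K and T_H = 294.26 K, so ΔT = 7.222 K.
COP_Carnot = T_H/ΔT = 294.26/7.222 = 40.74.
Q̇_max = COP_Carnot × Ẇ = 40.74 × 3.910 kW = 159.3 kW.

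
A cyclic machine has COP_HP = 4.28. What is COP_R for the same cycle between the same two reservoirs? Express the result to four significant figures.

Since Q_H = Q_C + W for any cycle, COP_R = Q_C/W = Q_H/W − 1.
COP_R = 4.28 − 1 = 3.28.

3.280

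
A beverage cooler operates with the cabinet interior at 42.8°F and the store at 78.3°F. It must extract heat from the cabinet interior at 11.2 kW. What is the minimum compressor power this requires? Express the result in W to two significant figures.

790 W

In absolute terms T_C = 279.15 K and T_H = 298.87 K, so ΔT = 19.72 K.
COP_Carnot = T_C/ΔT = 279.15/19.72 = 14.15.
Ẇ_min = Q̇/COP_Carnot = 11.20/14.15 = 0.7913 kW = 791.3 W.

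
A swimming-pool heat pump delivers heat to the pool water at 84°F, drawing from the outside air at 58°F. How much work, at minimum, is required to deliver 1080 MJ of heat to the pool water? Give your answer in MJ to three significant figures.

In absolute terms T_C = 287.59 K and T_H = 302.04 K, so ΔT = 14.44 K.
The reversible limit is COP_HP = T_H/ΔT = 20.91, so W_min = Q_H/COP = Q_H·ΔT/T_H.
W_min = 1080 × 14.44/302.04 = 51.65 MJ.

51.6 MJ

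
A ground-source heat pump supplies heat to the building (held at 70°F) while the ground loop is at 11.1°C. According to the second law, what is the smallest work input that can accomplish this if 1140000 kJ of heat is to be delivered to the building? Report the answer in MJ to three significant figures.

38.8 MJ

In absolute terms T_C = 284.25 K and T_H = 294.26 K, so ΔT = 10.01 K.
The reversible limit is COP_HP = T_H/ΔT = 29.39, so W_min = Q_H/COP = Q_H·ΔT/T_H.
W_min = 1140000 × 10.01/294.26 = 38780 kJ = 38.78 MJ.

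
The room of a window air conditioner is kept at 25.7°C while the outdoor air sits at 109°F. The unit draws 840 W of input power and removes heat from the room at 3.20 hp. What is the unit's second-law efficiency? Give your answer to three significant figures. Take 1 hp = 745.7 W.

Converting, Q̇_C = 3.200 hp = 2386 W, so COP_actual = Q̇_C/Ẇ = 2386/840.0 = 2.841.
In absolute terms T_C = 298.85 K and T_H = 315.93 K, so ΔT = 17.08 K.
COP_Carnot = T_C/ΔT = 298.85/17.08 = 17.50.
η_II = COP_actual/COP_Carnot = 2.841/17.50 = 0.1623.

0.162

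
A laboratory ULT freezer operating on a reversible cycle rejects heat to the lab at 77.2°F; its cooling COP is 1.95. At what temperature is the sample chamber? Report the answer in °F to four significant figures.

-104.8 °F

For a Carnot refrigerator COP_R = T_C/(T_H − T_C), so T_C = COP·T_H/(1 + COP).
With T_H = 298.26 K, T_C = 1.95 × 298.26/2.950 = 197.16 K.
Converting, 197.16 K = -104.79°F.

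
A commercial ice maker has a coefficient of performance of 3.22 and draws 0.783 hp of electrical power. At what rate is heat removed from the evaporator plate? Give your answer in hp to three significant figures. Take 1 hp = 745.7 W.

Q̇_C = COP × Ẇ = 3.22 × 0.7830 = 2.521 hp.

2.52 hp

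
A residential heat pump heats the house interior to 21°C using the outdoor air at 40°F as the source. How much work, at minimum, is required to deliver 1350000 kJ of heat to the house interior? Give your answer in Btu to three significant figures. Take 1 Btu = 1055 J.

72000 Btu

In absolute terms T_C = 277.59 K and T_H = 294.15 K, so ΔT = 16.56 K.
The reversible limit is COP_HP = T_H/ΔT = 17.77, so W_min = Q_H/COP = Q_H·ΔT/T_H.
W_min = 1350000 × 16.56/294.15 = 75980 kJ = 72020 Btu.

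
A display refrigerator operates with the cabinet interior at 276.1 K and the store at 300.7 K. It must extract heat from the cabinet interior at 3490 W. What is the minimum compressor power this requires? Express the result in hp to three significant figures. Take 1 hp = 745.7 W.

The reservoir spacing is ΔT = 300.7 − 276.1 = 24.60 K.
COP_Carnot = T_C/ΔT = 276.10/24.60 = 11.22.
Ẇ_min = Q̇/COP_Carnot = 3490/11.22 = 311.0 W = 0.4170 hp.

0.417 hp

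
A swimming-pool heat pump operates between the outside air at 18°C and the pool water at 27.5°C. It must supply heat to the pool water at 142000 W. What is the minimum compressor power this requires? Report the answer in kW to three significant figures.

4.49 kW

In absolute terms T_C = 291.15 K and T_H = 300.65 K, so ΔT = 9.500 K.
COP_Carnot = T_H/ΔT = 300.65/9.500 = 31.65.
Ẇ_min = Q̇/COP_Carnot = 142000/31.65 = 4487 W = 4.487 kW.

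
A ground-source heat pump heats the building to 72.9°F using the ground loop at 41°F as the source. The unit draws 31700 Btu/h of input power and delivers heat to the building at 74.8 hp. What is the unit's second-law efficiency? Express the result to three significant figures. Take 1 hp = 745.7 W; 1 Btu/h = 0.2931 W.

Converting, Q̇_H = 74.80 hp = 190300 Btu/h, so COP_actual = Q̇_H/Ẇ = 190300/31700 = 6.003.
In absolute terms T_C = 278.15 K and T_H = 295.87 K, so ΔT = 17.72 K.
COP_Carnot = T_H/ΔT = 295.87/17.72 = 16.69.
η_II = COP_actual/COP_Carnot = 6.003/16.69 = 0.3596.

0.360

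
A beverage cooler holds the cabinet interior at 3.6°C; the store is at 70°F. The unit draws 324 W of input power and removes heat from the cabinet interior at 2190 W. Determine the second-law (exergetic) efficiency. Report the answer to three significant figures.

0.428

COP_actual = Q̇_C/Ẇ = 2190/324.0 = 6.759.
In absolute terms T_C = 276.75 K and T_H = 294.26 K, so ΔT = 17.51 K.
COP_Carnot = T_C/ΔT = 276.75/17.51 = 15.80.
η_II = COP_actual/COP_Carnot = 6.759/15.80 = 0.4277.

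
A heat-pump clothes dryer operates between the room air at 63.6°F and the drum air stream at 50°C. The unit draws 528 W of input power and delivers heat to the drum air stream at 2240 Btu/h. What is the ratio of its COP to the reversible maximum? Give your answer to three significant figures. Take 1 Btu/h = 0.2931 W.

Converting, Q̇_H = 2240 Btu/h = 656.5 W, so COP_actual = Q̇_H/Ẇ = 656.5/528.0 = 1.243.
In absolute terms T_C = 290.71 K and T_H = 323.15 K, so ΔT = 32.44 K.
COP_Carnot = T_H/ΔT = 323.15/32.44 = 9.960.
η_II = COP_actual/COP_Carnot = 1.243/9.960 = 0.1248.

0.125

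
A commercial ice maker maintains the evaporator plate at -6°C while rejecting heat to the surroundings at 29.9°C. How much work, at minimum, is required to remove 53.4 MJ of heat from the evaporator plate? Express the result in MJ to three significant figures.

In absolute terms T_C = 267.15 K and T_H = 303.05 K, so ΔT = 35.90 K.
The reversible limit is COP_R = T_C/ΔT = 7.442, so W_min = Q_C/COP = Q_C·ΔT/T_C.
W_min = 53.40 × 35.90/267.15 = 7.176 MJ.

7.18 MJ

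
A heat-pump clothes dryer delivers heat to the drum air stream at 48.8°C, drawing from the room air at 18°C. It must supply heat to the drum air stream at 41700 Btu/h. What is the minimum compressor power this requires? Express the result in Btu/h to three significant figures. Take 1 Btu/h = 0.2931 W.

In absolute terms T_C = 291.15 K and T_H = 321.95 K, so ΔT = 30.80 K.
COP_Carnot = T_H/ΔT = 321.95/30.80 = 10.45.
Ẇ_min = Q̇/COP_Carnot = 41700/10.45 = 3989 Btu/h.

3990 Btu/h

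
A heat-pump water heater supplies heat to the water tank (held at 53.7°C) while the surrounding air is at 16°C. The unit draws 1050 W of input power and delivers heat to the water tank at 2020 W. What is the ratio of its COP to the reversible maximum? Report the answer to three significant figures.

0.222

COP_actual = Q̇_H/Ẇ = 2020/1050 = 1.924.
In absolute terms T_C = 289.15 K and T_H = 326.85 K, so ΔT = 37.70 K.
COP_Carnot = T_H/ΔT = 326.85/37.70 = 8.670.
η_II = COP_actual/COP_Carnot = 1.924/8.670 = 0.2219.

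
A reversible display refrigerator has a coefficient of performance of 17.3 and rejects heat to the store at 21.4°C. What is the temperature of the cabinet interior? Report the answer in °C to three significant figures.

5.30 °C

For a Carnot refrigerator COP_R = T_C/(T_H − T_C), so T_C = COP·T_H/(1 + COP).
With T_H = 294.55 K, T_C = 17.3 × 294.55/18.30 = 278.45 K.
Converting, 278.45 K = 5.30°C.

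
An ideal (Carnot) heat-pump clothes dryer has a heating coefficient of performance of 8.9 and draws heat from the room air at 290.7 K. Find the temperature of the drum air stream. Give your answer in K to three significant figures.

COP_HP = T_H/(T_H − T_C) rearranges to T_H = COP·T_C/(COP − 1).
With T_C = 290.70 K, T_H = 8.9 × 290.70/7.900 = 327.50 K.

327 K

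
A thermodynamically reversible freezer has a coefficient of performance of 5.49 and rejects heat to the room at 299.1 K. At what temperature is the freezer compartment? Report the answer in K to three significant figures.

253 K

For a Carnot refrigerator COP_R = T_C/(T_H − T_C), so T_C = COP·T_H/(1 + COP).
With T_H = 299.10 K, T_C = 5.49 × 299.10/6.490 = 253.01 K.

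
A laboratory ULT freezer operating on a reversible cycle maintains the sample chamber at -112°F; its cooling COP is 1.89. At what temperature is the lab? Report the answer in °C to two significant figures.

22 °C

COP_R = T_C/(T_H − T_C) gives T_H − T_C = T_C/COP.
With T_C = 193.15 K, T_H = 193.15 × (1 + 1/1.89) = 295.35 K.
Converting, 295.35 K = 22.20°C.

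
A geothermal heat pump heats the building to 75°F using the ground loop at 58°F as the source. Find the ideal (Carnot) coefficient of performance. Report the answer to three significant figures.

In absolute terms T_C = 287.59 K and T_H = 297.04 K, so ΔT = 9.444 K.
For a reversible cycle, COP_Carnot = T_H/ΔT = 297.04/9.444 = 31.45.

31.5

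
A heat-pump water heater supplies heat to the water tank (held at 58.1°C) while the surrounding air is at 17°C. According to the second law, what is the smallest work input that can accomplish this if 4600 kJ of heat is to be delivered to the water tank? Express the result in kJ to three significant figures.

571 kJ

In absolute terms T_C = 290.15 K and T_H = 331.25 K, so ΔT = 41.10 K.
The reversible limit is COP_HP = T_H/ΔT = 8.060, so W_min = Q_H/COP = Q_H·ΔT/T_H.
W_min = 4600 × 41.10/331.25 = 570.7 kJ.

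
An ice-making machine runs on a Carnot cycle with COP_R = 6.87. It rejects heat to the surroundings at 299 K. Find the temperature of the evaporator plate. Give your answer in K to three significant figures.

For a Carnot refrigerator COP_R = T_C/(T_H − T_C), so T_C = COP·T_H/(1 + COP).
With T_H = 299.00 K, T_C = 6.87 × 299.00/7.870 = 261.01 K.

261 K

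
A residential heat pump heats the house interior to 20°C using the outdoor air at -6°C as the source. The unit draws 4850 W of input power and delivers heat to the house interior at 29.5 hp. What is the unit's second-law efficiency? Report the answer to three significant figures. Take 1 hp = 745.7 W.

Converting, Q̇_H = 29.50 hp = 22000 W, so COP_actual = Q̇_H/Ẇ = 22000/4850 = 4.536.
In absolute terms T_C = 267.15 K and T_H = 293.15 K, so ΔT = 26.00 K.
COP_Carnot = T_H/ΔT = 293.15/26.00 = 11.28.
η_II = COP_actual/COP_Carnot = 4.536/11.28 = 0.4023.

0.402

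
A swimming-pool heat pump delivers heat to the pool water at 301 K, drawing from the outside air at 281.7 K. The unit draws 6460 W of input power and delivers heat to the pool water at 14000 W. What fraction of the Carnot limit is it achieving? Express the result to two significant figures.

COP_actual = Q̇_H/Ẇ = 14000/6460 = 2.167.
The reservoir spacing is ΔT = 301 − 281.7 = 19.30 K.
COP_Carnot = T_H/ΔT = 301.00/19.30 = 15.60.
η_II = COP_actual/COP_Carnot = 2.167/15.60 = 0.1390.

0.14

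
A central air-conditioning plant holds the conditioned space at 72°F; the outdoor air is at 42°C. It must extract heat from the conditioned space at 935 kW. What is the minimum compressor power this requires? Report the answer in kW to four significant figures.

62.61 kW

In absolute terms T_C = 295.37 K and T_H = 315.15 K, so ΔT = 19.78 K.
COP_Carnot = T_C/ΔT = 295.37/19.78 = 14.93.
Ẇ_min = Q̇/COP_Carnot = 935.0/14.93 = 62.61 kW.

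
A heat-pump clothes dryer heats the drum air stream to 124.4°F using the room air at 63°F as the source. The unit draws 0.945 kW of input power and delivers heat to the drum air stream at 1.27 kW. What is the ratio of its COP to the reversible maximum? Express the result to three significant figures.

COP_actual = Q̇_H/Ẇ = 1.270/0.9450 = 1.344.
In absolute terms T_C = 290.37 K and T_H = 324.48 K, so ΔT = 34.11 K.
COP_Carnot = T_H/ΔT = 324.48/34.11 = 9.513.
η_II = COP_actual/COP_Carnot = 1.344/9.513 = 0.1413.

0.141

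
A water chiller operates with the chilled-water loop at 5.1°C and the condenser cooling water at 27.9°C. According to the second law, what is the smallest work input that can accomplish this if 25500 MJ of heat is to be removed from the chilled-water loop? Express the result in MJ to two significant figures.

2100 MJ

In absolute terms T_C = 278.25 K and T_H = 301.05 K, so ΔT = 22.80 K.
The reversible limit is COP_R = T_C/ΔT = 12.20, so W_min = Q_C/COP = Q_C·ΔT/T_C.
W_min = 25500 × 22.80/278.25 = 2089 MJ.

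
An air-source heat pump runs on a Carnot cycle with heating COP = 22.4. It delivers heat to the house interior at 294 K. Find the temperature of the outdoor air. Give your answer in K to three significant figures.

COP_HP = T_H/(T_H − T_C) gives T_H − T_C = T_H/COP.
With T_H = 294.00 K, T_C = 294.00 × (1 − 1/22.4) = 280.88 K.

281 K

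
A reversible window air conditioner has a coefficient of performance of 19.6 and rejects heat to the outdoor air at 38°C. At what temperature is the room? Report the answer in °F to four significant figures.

73.21 °F

For a Carnot refrigerator COP_R = T_C/(T_H − T_C), so T_C = COP·T_H/(1 + COP).
With T_H = 311.15 K, T_C = 19.6 × 311.15/20.60 = 296.05 K.
Converting, 296.05 K = 73.21°F.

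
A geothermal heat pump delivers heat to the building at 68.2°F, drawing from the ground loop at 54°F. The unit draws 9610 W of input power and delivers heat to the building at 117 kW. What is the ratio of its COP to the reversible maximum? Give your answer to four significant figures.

Converting, Q̇_H = 117.0 kW = 117000 W, so COP_actual = Q̇_H/Ẇ = 117000/9610 = 12.17.
In absolute terms T_C = 285.37 K and T_H = 293.26 K, so ΔT = 7.889 K.
COP_Carnot = T_H/ΔT = 293.26/7.889 = 37.17.
η_II = COP_actual/COP_Carnot = 12.17/37.17 = 0.3275.

0.3275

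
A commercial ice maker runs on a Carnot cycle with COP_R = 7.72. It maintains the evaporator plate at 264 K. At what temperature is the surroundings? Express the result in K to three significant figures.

298 K

COP_R = T_C/(T_H − T_C) gives T_H − T_C = T_C/COP.
With T_C = 264.00 K, T_H = 264.00 × (1 + 1/7.72) = 298.20 K.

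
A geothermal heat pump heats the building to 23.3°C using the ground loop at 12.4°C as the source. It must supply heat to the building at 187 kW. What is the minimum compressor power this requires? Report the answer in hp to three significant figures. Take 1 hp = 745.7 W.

9.22 hp

In absolute terms T_C = 285.55 K and T_H = 296.45 K, so ΔT = 10.90 K.
COP_Carnot = T_H/ΔT = 296.45/10.90 = 27.20.
Ẇ_min = Q̇/COP_Carnot = 187.0/27.20 = 6.876 kW = 9.220 hp.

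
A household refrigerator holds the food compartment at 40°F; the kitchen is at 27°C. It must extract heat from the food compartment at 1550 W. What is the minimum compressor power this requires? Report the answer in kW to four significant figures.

In absolute terms T_C = 277.59 K and T_H = 300.15 K, so ΔT = 22.56 K.
COP_Carnot = T_C/ΔT = 277.59/22.56 = 12.31.
Ẇ_min = Q̇/COP_Carnot = 1550/12.31 = 125.9 W = 0.1259 kW.

0.1259 kW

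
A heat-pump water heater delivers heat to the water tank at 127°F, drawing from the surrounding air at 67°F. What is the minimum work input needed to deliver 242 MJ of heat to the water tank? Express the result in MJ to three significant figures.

In absolute terms T_C = 292.59 K and T_H = 325.93 K, so ΔT = 33.33 K.
The reversible limit is COP_HP = T_H/ΔT = 9.778, so W_min = Q_H/COP = Q_H·ΔT/T_H.
W_min = 242.0 × 33.33/325.93 = 24.75 MJ.

24.7 MJ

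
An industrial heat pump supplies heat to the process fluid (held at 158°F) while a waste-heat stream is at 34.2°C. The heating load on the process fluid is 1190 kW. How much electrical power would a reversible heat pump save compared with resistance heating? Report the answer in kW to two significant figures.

1100 kW

In absolute terms T_C = 307.35 K and T_H = 343.15 K, so ΔT = 35.80 K.
COP_Carnot = T_H/ΔT = 343.15/35.80 = 9.585.
Resistance heating needs Ẇ_res = Q̇_H = 1190 kW; the reversible heat pump needs only Ẇ_hp = Q̇_H/COP = 124.1 kW.
Saving = 1190 − 124.1 = 1066 kW.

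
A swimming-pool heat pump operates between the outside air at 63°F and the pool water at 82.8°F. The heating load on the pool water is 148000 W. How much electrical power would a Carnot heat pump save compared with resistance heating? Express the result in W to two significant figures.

140000 W

In absolute terms T_C = 290.37 K and T_H = 301.37 K, so ΔT = 11.00 K.
COP_Carnot = T_H/ΔT = 301.37/11.00 = 27.40.
Resistance heating needs Ẇ_res = Q̇_H = 148000 W; the reversible heat pump needs only Ẇ_hp = Q̇_H/COP = 5402 W.
Saving = 148000 − 5402 = 142600 W.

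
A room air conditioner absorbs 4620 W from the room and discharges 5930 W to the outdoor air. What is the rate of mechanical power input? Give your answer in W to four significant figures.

For a cyclic device the first law requires Q̇_H = Q̇_C + Ẇ.
Ẇ = Q̇_H − Q̇_C = 1310 W.

1310 W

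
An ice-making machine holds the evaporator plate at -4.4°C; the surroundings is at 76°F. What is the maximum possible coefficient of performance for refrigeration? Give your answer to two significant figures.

In absolute terms T_C = 268.75 K and T_H = 297.59 K, so ΔT = 28.84 K.
For a reversible cycle, COP_Carnot = T_C/ΔT = 268.75/28.84 = 9.317.

9.3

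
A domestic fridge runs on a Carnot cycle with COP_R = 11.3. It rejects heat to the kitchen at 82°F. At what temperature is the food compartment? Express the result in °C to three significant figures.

For a Carnot refrigerator COP_R = T_C/(T_H − T_C), so T_C = COP·T_H/(1 + COP).
With T_H = 300.93 K, T_C = 11.3 × 300.93/12.30 = 276.46 K.
Converting, 276.46 K = 3.31°C.

3.31 °C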